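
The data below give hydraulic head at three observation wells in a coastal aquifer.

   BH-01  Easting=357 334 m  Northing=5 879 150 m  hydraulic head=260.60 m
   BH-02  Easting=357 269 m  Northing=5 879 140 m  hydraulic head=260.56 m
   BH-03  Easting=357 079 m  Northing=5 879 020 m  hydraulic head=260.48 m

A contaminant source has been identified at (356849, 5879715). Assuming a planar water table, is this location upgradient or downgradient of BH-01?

downgradient

Differences from BH-01: to BH-02 (Δx, Δy, Δh) = (-65, -10, -0.04); to BH-03 = (-255, -130, -0.12).
Determinant of the coordinate differences = (-65)·(-130) − (-255)·(-10) = 5900.
∂h/∂x = [(-0.04)·(-130) − (-0.12)·(-10)] / 5900 = +0.0006780
∂h/∂y = [(-65)·(-0.12) − (-255)·(-0.04)] / 5900 = -0.0004068
Head at (356849, 5879715) = 260.60 + (+0.0006780)·(-485) + (-0.0004068)·(565) = 260.04 m.
That is lower than the 260.60 m at BH-01, so the point is downgradient.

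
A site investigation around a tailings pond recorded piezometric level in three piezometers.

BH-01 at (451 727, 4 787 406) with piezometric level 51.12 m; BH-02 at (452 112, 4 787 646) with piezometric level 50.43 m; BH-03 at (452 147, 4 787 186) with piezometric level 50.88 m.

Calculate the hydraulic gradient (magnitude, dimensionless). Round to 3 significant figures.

Three-point gradient (reference BH-01): Δ to BH-02 = (385, 240, -0.69), Δ to BH-03 = (420, -220, -0.24).
∂h/∂x = -0.001129, ∂h/∂y = -0.001064 (det = -185500).
|∇h| = √(-0.001129² + -0.001064²) = 0.001551

0.00155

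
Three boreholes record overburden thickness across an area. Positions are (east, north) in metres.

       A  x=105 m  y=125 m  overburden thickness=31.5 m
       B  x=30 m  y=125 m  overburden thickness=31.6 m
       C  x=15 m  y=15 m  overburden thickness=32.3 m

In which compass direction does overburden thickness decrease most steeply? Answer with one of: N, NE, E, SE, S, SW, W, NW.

Three-point gradient (reference A): Δ to B = (-75, 0, +0.1), Δ to C = (-90, -110, +0.8).
∂d/∂x = -0.001333, ∂d/∂y = -0.006182 (det = 8250).
Steepest decrease is along −∇f = (+0.001333 E, +0.006182 N) → north.

N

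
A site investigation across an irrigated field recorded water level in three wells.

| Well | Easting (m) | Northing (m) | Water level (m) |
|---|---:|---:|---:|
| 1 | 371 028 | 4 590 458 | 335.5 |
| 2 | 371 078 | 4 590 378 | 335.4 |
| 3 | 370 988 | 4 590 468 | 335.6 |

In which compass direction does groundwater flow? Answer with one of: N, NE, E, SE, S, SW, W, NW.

Three-point gradient (reference 1): Δ to 2 = (50, -80, -0.1), Δ to 3 = (-40, 10, +0.1).
∂h/∂x = -0.002593, ∂h/∂y = -0.0003704 (det = -2700).
Flow = −∇h = (+0.002593 east, +0.0003704 north), which points east.

E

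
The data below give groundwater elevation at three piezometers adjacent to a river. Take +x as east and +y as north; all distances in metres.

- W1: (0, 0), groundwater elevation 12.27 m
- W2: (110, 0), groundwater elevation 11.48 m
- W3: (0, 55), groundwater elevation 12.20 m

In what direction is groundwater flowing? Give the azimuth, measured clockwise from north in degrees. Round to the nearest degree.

080°

∂h/∂x = (11.48 − 12.27) / (110 − 0) = -0.007182
∂h/∂y = (12.20 − 12.27) / (55 − 0) = -0.001273
Flow direction (−∇h) has components (+0.007182 E, +0.001273 N).
Azimuth = atan2(E, N) = atan2(+0.007182, +0.001273) = 80.0° ≈ 080°.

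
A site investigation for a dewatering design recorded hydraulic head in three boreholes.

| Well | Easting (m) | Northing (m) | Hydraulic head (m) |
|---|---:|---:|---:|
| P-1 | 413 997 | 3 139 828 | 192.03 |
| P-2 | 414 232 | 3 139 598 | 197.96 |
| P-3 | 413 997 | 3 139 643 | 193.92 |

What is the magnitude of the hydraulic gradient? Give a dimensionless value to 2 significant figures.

0.018

Differences from P-1: to P-2 (Δx, Δy, Δh) = (235, -230, +5.93); to P-3 = (0, -185, +1.89).
Solve a·Δx + b·Δy = Δh: det = 235·(-185) − 0·(-230) = -43475.
∂h/∂x = [(+5.93)·(-185) − (+1.89)·(-230)] / -43475 = +0.01524
∂h/∂y = [235·(+1.89) − 0·(+5.93)] / -43475 = -0.01022
|∇h| = √(0.01524² + -0.01022²) = 0.01835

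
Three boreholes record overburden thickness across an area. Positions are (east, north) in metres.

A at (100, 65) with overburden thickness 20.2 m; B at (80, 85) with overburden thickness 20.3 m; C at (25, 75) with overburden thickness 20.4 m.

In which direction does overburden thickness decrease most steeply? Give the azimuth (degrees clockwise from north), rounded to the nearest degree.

139°

Three-point gradient (reference A): Δ to B = (-20, 20, +0.1), Δ to C = (-75, 10, +0.2).
∂d/∂x = -0.002308, ∂d/∂y = +0.002692 (det = 1300).
Steepest decrease is along −∇f: components (+0.002308 E, -0.002692 N).
Azimuth = atan2(+0.002308, -0.002692) = 139.4° ≈ 139°.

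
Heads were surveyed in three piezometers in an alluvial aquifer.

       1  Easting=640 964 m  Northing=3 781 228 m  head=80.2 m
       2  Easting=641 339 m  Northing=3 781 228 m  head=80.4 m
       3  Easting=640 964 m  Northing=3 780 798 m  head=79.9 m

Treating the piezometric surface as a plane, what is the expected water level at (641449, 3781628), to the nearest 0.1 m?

∂h/∂x = (80.4 − 80.2) / (641339 − 640964) = +0.0005333
∂h/∂y = (79.9 − 80.2) / (3780798 − 3781228) = +0.0006977
h(641449, 3781628) = 80.2 + (+0.0005333)·(485) + (+0.0006977)·(400) = 80.2 +0.259 +0.279 = 80.738 m.

80.7 m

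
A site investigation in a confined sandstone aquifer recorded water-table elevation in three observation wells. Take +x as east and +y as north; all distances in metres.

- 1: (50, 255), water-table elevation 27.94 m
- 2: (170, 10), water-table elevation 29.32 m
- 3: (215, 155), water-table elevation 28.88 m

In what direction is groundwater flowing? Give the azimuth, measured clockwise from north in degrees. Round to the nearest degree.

Differences from 1: to 2 (Δx, Δy, Δh) = (120, -245, +1.38); to 3 = (165, -100, +0.94).
Determinant of the coordinate differences = 120·(-100) − 165·(-245) = 28425.
∂h/∂x = [(+1.38)·(-100) − (+0.94)·(-245)] / 28425 = +0.003247
∂h/∂y = [120·(+0.94) − 165·(+1.38)] / 28425 = -0.004042
Flow direction (−∇h) has components (-0.003247 E, +0.004042 N).
Azimuth = atan2(E, N) = atan2(-0.003247, +0.004042) = 321.2° ≈ 321°.

321°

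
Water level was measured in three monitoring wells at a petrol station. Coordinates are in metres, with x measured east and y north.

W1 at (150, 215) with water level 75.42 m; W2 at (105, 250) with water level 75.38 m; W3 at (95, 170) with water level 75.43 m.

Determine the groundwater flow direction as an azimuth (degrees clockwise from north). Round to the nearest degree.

331°

Taking W1 as reference: W2−W1 = (-45, 35, -0.04); W3−W1 = (-55, -45, +0.01).
Determinant of the coordinate differences = (-45)·(-45) − (-55)·35 = 3950.
∂h/∂x = [(-0.04)·(-45) − (+0.01)·35] / 3950 = +0.0003671
∂h/∂y = [(-45)·(+0.01) − (-55)·(-0.04)] / 3950 = -0.0006709
Flow direction (−∇h) has components (-0.0003671 E, +0.0006709 N).
Azimuth = atan2(E, N) = atan2(-0.0003671, +0.0006709) = 331.3° ≈ 331°.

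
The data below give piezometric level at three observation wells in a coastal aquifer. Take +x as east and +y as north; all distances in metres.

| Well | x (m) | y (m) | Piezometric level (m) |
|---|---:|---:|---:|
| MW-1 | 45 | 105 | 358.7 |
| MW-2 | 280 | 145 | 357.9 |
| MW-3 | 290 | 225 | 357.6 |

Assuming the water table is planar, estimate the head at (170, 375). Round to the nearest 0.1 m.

Differences from MW-1: to MW-2 (Δx, Δy, Δh) = (235, 40, -0.8); to MW-3 = (245, 120, -1.1).
Solve a·Δx + b·Δy = Δh: det = 235·120 − 245·40 = 18400.
∂h/∂x = [(-0.8)·120 − (-1.1)·40] / 18400 = -0.002826
∂h/∂y = [235·(-1.1) − 245·(-0.8)] / 18400 = -0.003397
h(170, 375) = 358.7 + (-0.002826)·(125) + (-0.003397)·(270) = 358.7 -0.353 -0.917 = 357.430 m.

357.4 m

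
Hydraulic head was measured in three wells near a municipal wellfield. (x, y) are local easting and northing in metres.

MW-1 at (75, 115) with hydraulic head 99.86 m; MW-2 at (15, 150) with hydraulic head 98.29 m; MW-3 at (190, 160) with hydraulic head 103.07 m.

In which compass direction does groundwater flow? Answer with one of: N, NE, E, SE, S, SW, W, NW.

With h = a·x + b·y + c and MW-1 as origin, the differences give:
  (-60)·a + 35·b = -1.57
  115·a + 45·b = +3.21
Eliminate b (×45 and ×35, subtract): -6725·a = -183.000 → a = ∂h/∂x = +0.02721
Back-substitute: b = ∂h/∂y = +0.001792.
Flow = −∇h = (-0.02721 east, -0.001792 north), which points west.

W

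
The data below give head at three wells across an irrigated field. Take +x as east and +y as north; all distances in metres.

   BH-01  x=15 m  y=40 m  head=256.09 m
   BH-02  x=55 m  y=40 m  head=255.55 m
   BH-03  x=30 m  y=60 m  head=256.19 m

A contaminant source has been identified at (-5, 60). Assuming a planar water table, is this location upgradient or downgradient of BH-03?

upgradient

With h = a·x + b·y + c and BH-01 as origin, the differences give:
  40·a + 0·b = -0.54
  15·a + 20·b = +0.10
Eliminate b (×20 and ×0, subtract): 800·a = -10.800 → a = ∂h/∂x = -0.01350
Back-substitute: b = ∂h/∂y = +0.01513.
Head at (-5, 60) = 256.09 + (-0.01350)·(-20) + (+0.01513)·(20) = 256.66 m.
That is higher than the 256.19 m at BH-03, so the point is upgradient.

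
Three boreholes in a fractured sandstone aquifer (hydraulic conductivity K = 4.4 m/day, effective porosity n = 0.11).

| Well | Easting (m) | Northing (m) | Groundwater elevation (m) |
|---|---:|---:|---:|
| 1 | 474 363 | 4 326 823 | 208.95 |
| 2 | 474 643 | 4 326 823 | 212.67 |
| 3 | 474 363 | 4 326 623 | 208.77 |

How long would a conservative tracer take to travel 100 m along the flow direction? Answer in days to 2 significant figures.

∂h/∂x = (212.67 − 208.95) / (474643 − 474363) = +0.01329
∂h/∂y = (208.77 − 208.95) / (4326623 − 4326823) = +0.0009000
|∇h| = √(0.01329² + 0.0009000²) = 0.01332
Seepage velocity v = K·i/n = 4.4 × 0.01332 / 0.11 = 0.5328 m/day.
t = 100 / 0.5328 = 187.7 days.

190 days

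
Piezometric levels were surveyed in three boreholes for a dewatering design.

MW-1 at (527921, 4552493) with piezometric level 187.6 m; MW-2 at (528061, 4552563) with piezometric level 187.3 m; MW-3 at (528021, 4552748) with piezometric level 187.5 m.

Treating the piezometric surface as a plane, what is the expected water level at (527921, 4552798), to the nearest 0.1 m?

Taking MW-1 as reference: MW-2−MW-1 = (140, 70, -0.3); MW-3−MW-1 = (100, 255, -0.1).
Determinant of the coordinate differences = 140·255 − 100·70 = 28700.
∂h/∂x = [(-0.3)·255 − (-0.1)·70] / 28700 = -0.002422
∂h/∂y = [140·(-0.1) − 100·(-0.3)] / 28700 = +0.0005575
h(527921, 4552798) = 187.6 + (-0.002422)·(0) + (+0.0005575)·(305) = 187.6 -0.000 +0.170 = 187.770 m.

187.8 m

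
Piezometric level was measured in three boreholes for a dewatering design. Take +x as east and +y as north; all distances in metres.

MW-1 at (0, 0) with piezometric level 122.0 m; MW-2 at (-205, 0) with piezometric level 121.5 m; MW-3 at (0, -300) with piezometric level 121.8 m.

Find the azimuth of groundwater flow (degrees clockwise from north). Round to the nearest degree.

∂h/∂x = (121.5 − 122.0) / (-205 − 0) = +0.002439
∂h/∂y = (121.8 − 122.0) / (-300 − 0) = +0.0006667
Flow direction (−∇h) has components (-0.002439 E, -0.0006667 N).
Azimuth = atan2(E, N) = atan2(-0.002439, -0.0006667) = 254.7° ≈ 255°.

255°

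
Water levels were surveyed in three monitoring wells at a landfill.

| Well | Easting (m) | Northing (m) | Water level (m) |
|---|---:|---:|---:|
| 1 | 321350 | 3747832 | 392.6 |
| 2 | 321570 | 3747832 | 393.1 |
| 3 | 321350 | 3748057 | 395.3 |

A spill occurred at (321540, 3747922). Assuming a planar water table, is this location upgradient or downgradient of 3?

∂h/∂x = (393.1 − 392.6) / (321570 − 321350) = +0.002273
∂h/∂y = (395.3 − 392.6) / (3748057 − 3747832) = +0.01200
Head at (321540, 3747922) = 392.6 + (+0.002273)·(190) + (+0.01200)·(90) = 394.11 m.
That is lower than the 395.3 m at 3, so the point is downgradient.

downgradient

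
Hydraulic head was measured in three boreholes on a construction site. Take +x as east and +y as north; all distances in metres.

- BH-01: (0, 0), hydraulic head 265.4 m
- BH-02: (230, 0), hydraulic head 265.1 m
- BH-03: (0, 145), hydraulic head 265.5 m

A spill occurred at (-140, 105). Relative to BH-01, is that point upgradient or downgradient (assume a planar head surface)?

∂h/∂x = (265.1 − 265.4) / (230 − 0) = -0.001304
∂h/∂y = (265.5 − 265.4) / (145 − 0) = +0.0006897
Head at (-140, 105) = 265.4 + (-0.001304)·(-140) + (+0.0006897)·(105) = 265.66 m.
That is higher than the 265.4 m at BH-01, so the point is upgradient.

upgradient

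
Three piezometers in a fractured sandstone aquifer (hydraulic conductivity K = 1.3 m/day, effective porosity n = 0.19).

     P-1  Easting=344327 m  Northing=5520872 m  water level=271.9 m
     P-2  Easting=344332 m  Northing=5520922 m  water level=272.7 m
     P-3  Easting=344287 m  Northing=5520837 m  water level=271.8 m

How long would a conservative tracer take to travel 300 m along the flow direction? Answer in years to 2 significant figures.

5.6 years

Differences from P-1: to P-2 (Δx, Δy, Δh) = (5, 50, +0.8); to P-3 = (-40, -35, -0.1).
Solve a·Δx + b·Δy = Δh: det = 5·(-35) − (-40)·50 = 1825.
∂h/∂x = [(+0.8)·(-35) − (-0.1)·50] / 1825 = -0.01260
∂h/∂y = [5·(-0.1) − (-40)·(+0.8)] / 1825 = +0.01726
|∇h| = √(-0.01260² + 0.01726²) = 0.02137
Seepage velocity v = K·i/n = 1.3 × 0.02137 / 0.19 = 0.1462 m/day.
t = 300 / 0.1462 = 2052 days = 5.62 years.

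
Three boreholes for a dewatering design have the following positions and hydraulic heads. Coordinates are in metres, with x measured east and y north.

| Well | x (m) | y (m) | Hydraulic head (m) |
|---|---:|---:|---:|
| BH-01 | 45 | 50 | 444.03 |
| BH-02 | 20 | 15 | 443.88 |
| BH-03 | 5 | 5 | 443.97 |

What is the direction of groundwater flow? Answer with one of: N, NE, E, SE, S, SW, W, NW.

SE

Differences from BH-01: to BH-02 (Δx, Δy, Δh) = (-25, -35, -0.15); to BH-03 = (-40, -45, -0.06).
Determinant of the coordinate differences = (-25)·(-45) − (-40)·(-35) = -275.
∂h/∂x = [(-0.15)·(-45) − (-0.06)·(-35)] / -275 = -0.01691
∂h/∂y = [(-25)·(-0.06) − (-40)·(-0.15)] / -275 = +0.01636
Flow = −∇h = (+0.01691 east, -0.01636 north), which points southeast.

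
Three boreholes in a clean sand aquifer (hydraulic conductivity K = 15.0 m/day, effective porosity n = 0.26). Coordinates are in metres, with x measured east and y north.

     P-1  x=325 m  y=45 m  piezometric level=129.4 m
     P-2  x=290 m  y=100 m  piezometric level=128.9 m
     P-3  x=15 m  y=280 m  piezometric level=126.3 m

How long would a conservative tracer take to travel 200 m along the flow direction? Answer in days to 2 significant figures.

Taking P-1 as reference: P-2−P-1 = (-35, 55, -0.5); P-3−P-1 = (-310, 235, -3.1).
Determinant of the coordinate differences = (-35)·235 − (-310)·55 = 8825.
∂h/∂x = [(-0.5)·235 − (-3.1)·55] / 8825 = +0.006006
∂h/∂y = [(-35)·(-3.1) − (-310)·(-0.5)] / 8825 = -0.005269
|∇h| = √(0.006006² + -0.005269²) = 0.00799
Seepage velocity v = K·i/n = 15.0 × 0.00799 / 0.26 = 0.461 m/day.
t = 200 / 0.461 = 433.8 days.

430 days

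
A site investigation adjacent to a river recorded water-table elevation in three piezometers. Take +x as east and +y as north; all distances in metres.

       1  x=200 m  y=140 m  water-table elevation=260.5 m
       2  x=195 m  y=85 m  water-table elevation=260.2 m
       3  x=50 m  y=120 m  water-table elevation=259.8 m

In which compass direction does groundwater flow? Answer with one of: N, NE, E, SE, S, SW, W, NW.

SW

With h = a·x + b·y + c and 1 as origin, the differences give:
  (-5)·a + (-55)·b = -0.3
  (-150)·a + (-20)·b = -0.7
Eliminate b (×(-20) and ×(-55), subtract): -8150·a = -32.50 → a = ∂h/∂x = +0.003988
Back-substitute: b = ∂h/∂y = +0.005092.
Flow = −∇h = (-0.003988 east, -0.005092 north), which points southwest.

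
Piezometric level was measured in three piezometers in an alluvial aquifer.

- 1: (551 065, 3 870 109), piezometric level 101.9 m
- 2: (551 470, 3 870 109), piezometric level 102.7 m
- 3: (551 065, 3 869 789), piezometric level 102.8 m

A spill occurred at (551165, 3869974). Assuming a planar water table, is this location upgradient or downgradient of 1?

upgradient

∂h/∂x = (102.7 − 101.9) / (551470 − 551065) = +0.001975
∂h/∂y = (102.8 − 101.9) / (3869789 − 3870109) = -0.002812
Head at (551165, 3869974) = 101.9 + (+0.001975)·(100) + (-0.002812)·(-135) = 102.48 m.
That is higher than the 101.9 m at 1, so the point is upgradient.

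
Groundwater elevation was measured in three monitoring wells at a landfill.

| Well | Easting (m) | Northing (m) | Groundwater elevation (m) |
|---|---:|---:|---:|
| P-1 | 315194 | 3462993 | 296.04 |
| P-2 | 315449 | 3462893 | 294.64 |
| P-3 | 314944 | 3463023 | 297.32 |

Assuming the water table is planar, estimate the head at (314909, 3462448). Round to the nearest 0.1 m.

296.7 m

Differences from P-1: to P-2 (Δx, Δy, Δh) = (255, -100, -1.40); to P-3 = (-250, 30, +1.28).
Solve a·Δx + b·Δy = Δh: det = 255·30 − (-250)·(-100) = -17350.
∂h/∂x = [(-1.40)·30 − (+1.28)·(-100)] / -17350 = -0.004957
∂h/∂y = [255·(+1.28) − (-250)·(-1.40)] / -17350 = +0.001360
h(314909, 3462448) = 296.04 + (-0.004957)·(-285) + (+0.001360)·(-545) = 296.04 +1.413 -0.741 = 296.711 m.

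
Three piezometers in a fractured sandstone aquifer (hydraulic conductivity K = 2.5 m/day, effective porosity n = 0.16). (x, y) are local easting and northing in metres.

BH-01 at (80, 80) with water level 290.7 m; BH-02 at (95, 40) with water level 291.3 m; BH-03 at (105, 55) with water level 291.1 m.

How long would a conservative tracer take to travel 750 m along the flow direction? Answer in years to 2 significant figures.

9.1 years

With h = a·x + b·y + c and BH-01 as origin, the differences give:
  15·a + (-40)·b = +0.6
  25·a + (-25)·b = +0.4
Eliminate b (×(-25) and ×(-40), subtract): 625·a = 1.00 → a = ∂h/∂x = +0.001600
Back-substitute: b = ∂h/∂y = -0.01440.
|∇h| = √(0.001600² + -0.01440²) = 0.01449
Seepage velocity v = K·i/n = 2.5 × 0.01449 / 0.16 = 0.2264 m/day.
t = 750 / 0.2264 = 3313 days = 9.07 years.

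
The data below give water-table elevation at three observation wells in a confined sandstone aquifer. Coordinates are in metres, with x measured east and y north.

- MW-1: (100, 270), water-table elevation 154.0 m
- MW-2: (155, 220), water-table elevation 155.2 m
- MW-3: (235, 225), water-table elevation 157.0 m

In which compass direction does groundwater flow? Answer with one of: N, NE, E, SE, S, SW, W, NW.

Taking MW-1 as reference: MW-2−MW-1 = (55, -50, +1.2); MW-3−MW-1 = (135, -45, +3.0).
Determinant of the coordinate differences = 55·(-45) − 135·(-50) = 4275.
∂h/∂x = [(+1.2)·(-45) − (+3.0)·(-50)] / 4275 = +0.02246
∂h/∂y = [55·(+3.0) − 135·(+1.2)] / 4275 = +0.0007018
Flow = −∇h = (-0.02246 east, -0.0007018 north), which points west.

W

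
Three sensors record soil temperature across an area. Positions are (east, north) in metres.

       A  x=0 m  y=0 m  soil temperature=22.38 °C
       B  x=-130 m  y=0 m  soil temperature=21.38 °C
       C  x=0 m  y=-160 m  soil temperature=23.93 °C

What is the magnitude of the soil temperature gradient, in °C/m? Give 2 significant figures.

0.012 °C/m

∂T/∂x = (21.38 − 22.38) / (-130 − 0) = +0.007692
∂T/∂y = (23.93 − 22.38) / (-160 − 0) = -0.009688
|∇f| = √(0.007692² + -0.009688²) = 0.01237 °C/m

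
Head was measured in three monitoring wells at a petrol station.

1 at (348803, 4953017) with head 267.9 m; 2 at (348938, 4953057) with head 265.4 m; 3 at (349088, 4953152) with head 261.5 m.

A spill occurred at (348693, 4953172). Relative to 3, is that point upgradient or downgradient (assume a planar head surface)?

upgradient

Differences from 1: to 2 (Δx, Δy, Δh) = (135, 40, -2.5); to 3 = (285, 135, -6.4).
Solve a·Δx + b·Δy = Δh: det = 135·135 − 285·40 = 6825.
∂h/∂x = [(-2.5)·135 − (-6.4)·40] / 6825 = -0.01194
∂h/∂y = [135·(-6.4) − 285·(-2.5)] / 6825 = -0.02220
Head at (348693, 4953172) = 267.9 + (-0.01194)·(-110) + (-0.02220)·(155) = 265.77 m.
That is higher than the 261.5 m at 3, so the point is upgradient.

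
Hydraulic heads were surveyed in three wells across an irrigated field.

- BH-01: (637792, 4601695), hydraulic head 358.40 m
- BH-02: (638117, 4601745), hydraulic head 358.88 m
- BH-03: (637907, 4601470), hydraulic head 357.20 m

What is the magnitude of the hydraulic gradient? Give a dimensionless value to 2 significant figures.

Taking BH-01 as reference: BH-02−BH-01 = (325, 50, +0.48); BH-03−BH-01 = (115, -225, -1.20).
Solve a·Δx + b·Δy = Δh: det = 325·(-225) − 115·50 = -78875.
∂h/∂x = [(+0.48)·(-225) − (-1.20)·50] / -78875 = +0.0006086
∂h/∂y = [325·(-1.20) − 115·(+0.48)] / -78875 = +0.005644
|∇h| = √(0.0006086² + 0.005644²) = 0.005677

0.0057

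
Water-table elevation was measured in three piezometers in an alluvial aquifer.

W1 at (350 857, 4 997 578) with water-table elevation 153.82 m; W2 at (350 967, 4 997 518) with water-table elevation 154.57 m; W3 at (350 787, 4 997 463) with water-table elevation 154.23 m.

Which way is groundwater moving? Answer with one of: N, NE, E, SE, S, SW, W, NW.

Taking W1 as reference: W2−W1 = (110, -60, +0.75); W3−W1 = (-70, -115, +0.41).
Solve a·Δx + b·Δy = Δh: det = 110·(-115) − (-70)·(-60) = -16850.
∂h/∂x = [(+0.75)·(-115) − (+0.41)·(-60)] / -16850 = +0.003659
∂h/∂y = [110·(+0.41) − (-70)·(+0.75)] / -16850 = -0.005792
Flow = −∇h = (-0.003659 east, +0.005792 north), which points northwest.

NW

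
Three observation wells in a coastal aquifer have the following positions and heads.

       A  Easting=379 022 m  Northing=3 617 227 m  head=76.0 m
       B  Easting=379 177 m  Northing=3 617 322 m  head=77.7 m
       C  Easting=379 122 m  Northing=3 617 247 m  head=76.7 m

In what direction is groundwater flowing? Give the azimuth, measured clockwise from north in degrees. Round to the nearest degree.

Differences from A: to B (Δx, Δy, Δh) = (155, 95, +1.7); to C = (100, 20, +0.7).
Determinant of the coordinate differences = 155·20 − 100·95 = -6400.
∂h/∂x = [(+1.7)·20 − (+0.7)·95] / -6400 = +0.005078
∂h/∂y = [155·(+0.7) − 100·(+1.7)] / -6400 = +0.009609
Flow direction (−∇h) has components (-0.005078 E, -0.009609 N).
Azimuth = atan2(E, N) = atan2(-0.005078, -0.009609) = 207.9° ≈ 208°.

208°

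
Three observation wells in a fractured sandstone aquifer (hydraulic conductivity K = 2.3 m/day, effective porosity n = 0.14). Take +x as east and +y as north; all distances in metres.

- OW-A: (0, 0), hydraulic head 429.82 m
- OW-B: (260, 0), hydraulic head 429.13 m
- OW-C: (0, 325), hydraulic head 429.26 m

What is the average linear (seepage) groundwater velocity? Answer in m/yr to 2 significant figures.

∂h/∂x = (429.13 − 429.82) / (260 − 0) = -0.002654
∂h/∂y = (429.26 − 429.82) / (325 − 0) = -0.001723
|∇h| = √(-0.002654² + -0.001723²) = 0.003164
Seepage velocity v = K·i/n = 2.3 × 0.003164 / 0.14 = 0.05198 m/day = 18.99 m/yr.

19 m/yr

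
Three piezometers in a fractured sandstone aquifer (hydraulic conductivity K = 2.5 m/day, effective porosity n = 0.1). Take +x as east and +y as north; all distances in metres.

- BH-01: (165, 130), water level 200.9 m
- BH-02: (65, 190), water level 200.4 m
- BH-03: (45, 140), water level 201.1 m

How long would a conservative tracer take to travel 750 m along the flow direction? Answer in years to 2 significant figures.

Taking BH-01 as reference: BH-02−BH-01 = (-100, 60, -0.5); BH-03−BH-01 = (-120, 10, +0.2).
Determinant of the coordinate differences = (-100)·10 − (-120)·60 = 6200.
∂h/∂x = [(-0.5)·10 − (+0.2)·60] / 6200 = -0.002742
∂h/∂y = [(-100)·(+0.2) − (-120)·(-0.5)] / 6200 = -0.01290
|∇h| = √(-0.002742² + -0.01290²) = 0.01319
Seepage velocity v = K·i/n = 2.5 × 0.01319 / 0.1 = 0.3298 m/day.
t = 750 / 0.3298 = 2274 days = 6.23 years.

6.2 years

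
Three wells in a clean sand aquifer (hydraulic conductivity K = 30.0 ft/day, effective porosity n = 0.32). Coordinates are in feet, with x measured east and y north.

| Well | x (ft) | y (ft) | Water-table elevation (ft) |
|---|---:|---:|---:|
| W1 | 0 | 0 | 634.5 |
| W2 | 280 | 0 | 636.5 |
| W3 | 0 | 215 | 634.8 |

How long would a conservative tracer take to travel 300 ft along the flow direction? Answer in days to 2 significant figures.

440 days

∂h/∂x = (636.5 − 634.5) / (280 − 0) = +0.007143
∂h/∂y = (634.8 − 634.5) / (215 − 0) = +0.001395
|∇h| = √(0.007143² + 0.001395²) = 0.007278
Seepage velocity v = K·i/n = 30.0 × 0.007278 / 0.32 = 0.6823 ft/day.
t = 300 / 0.6823 = 439.7 days.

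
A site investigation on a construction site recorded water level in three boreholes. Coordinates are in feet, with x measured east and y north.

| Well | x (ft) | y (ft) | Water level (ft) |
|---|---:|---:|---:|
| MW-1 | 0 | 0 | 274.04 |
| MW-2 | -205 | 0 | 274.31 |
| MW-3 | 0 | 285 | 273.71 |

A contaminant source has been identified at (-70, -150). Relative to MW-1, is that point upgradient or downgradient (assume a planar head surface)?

upgradient

∂h/∂x = (274.31 − 274.04) / (-205 − 0) = -0.001317
∂h/∂y = (273.71 − 274.04) / (285 − 0) = -0.001158
Head at (-70, -150) = 274.04 + (-0.001317)·(-70) + (-0.001158)·(-150) = 274.31 ft.
That is higher than the 274.04 ft at MW-1, so the point is upgradient.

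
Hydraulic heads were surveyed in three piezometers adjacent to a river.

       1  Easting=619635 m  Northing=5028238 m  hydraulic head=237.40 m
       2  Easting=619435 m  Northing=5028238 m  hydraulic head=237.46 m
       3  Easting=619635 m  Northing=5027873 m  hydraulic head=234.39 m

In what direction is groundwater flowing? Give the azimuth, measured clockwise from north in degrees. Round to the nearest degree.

∂h/∂x = (237.46 − 237.40) / (619435 − 619635) = -0.0003000
∂h/∂y = (234.39 − 237.40) / (5027873 − 5028238) = +0.008247
Flow direction (−∇h) has components (+0.0003000 E, -0.008247 N).
Azimuth = atan2(E, N) = atan2(+0.0003000, -0.008247) = 177.9° ≈ 178°.

178°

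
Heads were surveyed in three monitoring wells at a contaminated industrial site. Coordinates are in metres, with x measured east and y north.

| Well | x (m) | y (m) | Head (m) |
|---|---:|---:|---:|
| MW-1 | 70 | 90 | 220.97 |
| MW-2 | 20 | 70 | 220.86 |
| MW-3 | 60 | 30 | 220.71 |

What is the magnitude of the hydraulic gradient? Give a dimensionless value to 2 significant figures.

Three-point gradient (reference MW-1): Δ to MW-2 = (-50, -20, -0.11), Δ to MW-3 = (-10, -60, -0.26).
∂h/∂x = +0.0005000, ∂h/∂y = +0.004250 (det = 2800).
|∇h| = √(0.0005000² + 0.004250²) = 0.004279

0.0043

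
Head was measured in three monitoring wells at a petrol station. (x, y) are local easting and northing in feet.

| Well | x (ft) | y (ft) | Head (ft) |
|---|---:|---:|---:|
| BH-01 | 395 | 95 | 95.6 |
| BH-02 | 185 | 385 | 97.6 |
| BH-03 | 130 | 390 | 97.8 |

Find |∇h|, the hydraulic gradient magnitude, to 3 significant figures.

0.00559

Taking BH-01 as reference: BH-02−BH-01 = (-210, 290, +2.0); BH-03−BH-01 = (-265, 295, +2.2).
Solve a·Δx + b·Δy = Δh: det = (-210)·295 − (-265)·290 = 14900.
∂h/∂x = [(+2.0)·295 − (+2.2)·290] / 14900 = -0.003221
∂h/∂y = [(-210)·(+2.2) − (-265)·(+2.0)] / 14900 = +0.004564
|∇h| = √(-0.003221² + 0.004564²) = 0.005586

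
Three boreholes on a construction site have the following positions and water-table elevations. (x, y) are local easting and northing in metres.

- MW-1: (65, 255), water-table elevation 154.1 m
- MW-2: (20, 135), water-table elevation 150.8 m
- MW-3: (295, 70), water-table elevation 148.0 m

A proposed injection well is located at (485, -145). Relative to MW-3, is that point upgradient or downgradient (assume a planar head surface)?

Differences from MW-1: to MW-2 (Δx, Δy, Δh) = (-45, -120, -3.3); to MW-3 = (230, -185, -6.1).
Determinant of the coordinate differences = (-45)·(-185) − 230·(-120) = 35925.
∂h/∂x = [(-3.3)·(-185) − (-6.1)·(-120)] / 35925 = -0.003382
∂h/∂y = [(-45)·(-6.1) − 230·(-3.3)] / 35925 = +0.02877
Head at (485, -145) = 154.1 + (-0.003382)·(420) + (+0.02877)·(-400) = 141.17 m.
That is lower than the 148.0 m at MW-3, so the point is downgradient.

downgradient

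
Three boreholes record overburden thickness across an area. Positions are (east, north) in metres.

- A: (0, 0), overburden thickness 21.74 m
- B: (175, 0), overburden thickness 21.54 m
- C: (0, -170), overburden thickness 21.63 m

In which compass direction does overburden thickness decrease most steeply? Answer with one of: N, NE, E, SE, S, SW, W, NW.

∂d/∂x = (21.54 − 21.74) / (175 − 0) = -0.001143
∂d/∂y = (21.63 − 21.74) / (-170 − 0) = +0.0006471
Steepest decrease is along −∇f = (+0.001143 E, -0.0006471 N) → southeast.

SE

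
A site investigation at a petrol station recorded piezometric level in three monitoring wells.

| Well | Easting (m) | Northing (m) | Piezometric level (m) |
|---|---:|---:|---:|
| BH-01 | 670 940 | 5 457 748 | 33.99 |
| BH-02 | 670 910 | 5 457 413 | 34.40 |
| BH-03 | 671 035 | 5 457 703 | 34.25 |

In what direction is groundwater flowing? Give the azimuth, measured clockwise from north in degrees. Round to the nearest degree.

Differences from BH-01: to BH-02 (Δx, Δy, Δh) = (-30, -335, +0.41); to BH-03 = (95, -45, +0.26).
Determinant of the coordinate differences = (-30)·(-45) − 95·(-335) = 33175.
∂h/∂x = [(+0.41)·(-45) − (+0.26)·(-335)] / 33175 = +0.002069
∂h/∂y = [(-30)·(+0.26) − 95·(+0.41)] / 33175 = -0.001409
Flow direction (−∇h) has components (-0.002069 E, +0.001409 N).
Azimuth = atan2(E, N) = atan2(-0.002069, +0.001409) = 304.3° ≈ 304°.

304°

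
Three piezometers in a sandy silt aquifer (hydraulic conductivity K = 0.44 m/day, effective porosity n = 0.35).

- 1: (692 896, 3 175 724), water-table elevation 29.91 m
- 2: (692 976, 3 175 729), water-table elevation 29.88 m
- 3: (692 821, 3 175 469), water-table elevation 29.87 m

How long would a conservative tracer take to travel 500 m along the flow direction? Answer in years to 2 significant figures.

2300 years

Three-point gradient (reference 1): Δ to 2 = (80, 5, -0.03), Δ to 3 = (-75, -255, -0.04).
∂h/∂x = -0.0003920, ∂h/∂y = +0.0002722 (det = -20025).
|∇h| = √(-0.0003920² + 0.0002722²) = 0.0004772
Seepage velocity v = K·i/n = 0.44 × 0.0004772 / 0.35 = 0.0005999 m/day.
t = 500 / 0.0005999 = 8.335e+05 days = 2.28e+03 years.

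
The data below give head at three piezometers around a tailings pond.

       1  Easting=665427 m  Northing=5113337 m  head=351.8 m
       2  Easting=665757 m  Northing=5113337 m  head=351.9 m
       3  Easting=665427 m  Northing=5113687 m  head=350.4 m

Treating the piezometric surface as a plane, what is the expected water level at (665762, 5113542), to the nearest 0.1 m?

351.1 m

∂h/∂x = (351.9 − 351.8) / (665757 − 665427) = +0.0003030
∂h/∂y = (350.4 − 351.8) / (5113687 − 5113337) = -0.004000
h(665762, 5113542) = 351.8 + (+0.0003030)·(335) + (-0.004000)·(205) = 351.8 +0.102 -0.820 = 351.082 m.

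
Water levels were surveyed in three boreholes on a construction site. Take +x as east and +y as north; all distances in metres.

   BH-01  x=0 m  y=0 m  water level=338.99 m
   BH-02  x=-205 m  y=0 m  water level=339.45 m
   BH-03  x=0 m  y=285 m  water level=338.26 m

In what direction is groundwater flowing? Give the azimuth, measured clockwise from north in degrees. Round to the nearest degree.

∂h/∂x = (339.45 − 338.99) / (-205 − 0) = -0.002244
∂h/∂y = (338.26 − 338.99) / (285 − 0) = -0.002561
Flow direction (−∇h) has components (+0.002244 E, +0.002561 N).
Azimuth = atan2(E, N) = atan2(+0.002244, +0.002561) = 41.2° ≈ 041°.

041°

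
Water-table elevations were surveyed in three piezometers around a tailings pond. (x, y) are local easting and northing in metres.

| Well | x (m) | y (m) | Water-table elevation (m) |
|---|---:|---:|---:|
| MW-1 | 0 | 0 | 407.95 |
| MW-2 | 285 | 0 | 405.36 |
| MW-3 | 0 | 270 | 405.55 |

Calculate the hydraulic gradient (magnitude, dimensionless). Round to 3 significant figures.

∂h/∂x = (405.36 − 407.95) / (285 − 0) = -0.009088
∂h/∂y = (405.55 − 407.95) / (270 − 0) = -0.008889
|∇h| = √(-0.009088² + -0.008889²) = 0.01271

0.0127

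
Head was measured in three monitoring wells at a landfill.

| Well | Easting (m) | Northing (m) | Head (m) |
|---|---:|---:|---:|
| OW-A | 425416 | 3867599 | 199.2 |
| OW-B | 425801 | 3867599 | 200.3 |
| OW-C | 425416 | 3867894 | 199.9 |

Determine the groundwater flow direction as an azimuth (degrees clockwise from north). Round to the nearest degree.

230°

∂h/∂x = (200.3 − 199.2) / (425801 − 425416) = +0.002857
∂h/∂y = (199.9 − 199.2) / (3867894 − 3867599) = +0.002373
Flow direction (−∇h) has components (-0.002857 E, -0.002373 N).
Azimuth = atan2(E, N) = atan2(-0.002857, -0.002373) = 230.3° ≈ 230°.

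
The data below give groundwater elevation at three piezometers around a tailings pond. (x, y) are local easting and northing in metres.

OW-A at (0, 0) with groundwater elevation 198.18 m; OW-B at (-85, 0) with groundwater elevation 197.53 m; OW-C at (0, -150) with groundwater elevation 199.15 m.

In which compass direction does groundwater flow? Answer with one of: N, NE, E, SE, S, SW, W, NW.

∂h/∂x = (197.53 − 198.18) / (-85 − 0) = +0.007647
∂h/∂y = (199.15 − 198.18) / (-150 − 0) = -0.006467
Flow = −∇h = (-0.007647 east, +0.006467 north), which points northwest.

NW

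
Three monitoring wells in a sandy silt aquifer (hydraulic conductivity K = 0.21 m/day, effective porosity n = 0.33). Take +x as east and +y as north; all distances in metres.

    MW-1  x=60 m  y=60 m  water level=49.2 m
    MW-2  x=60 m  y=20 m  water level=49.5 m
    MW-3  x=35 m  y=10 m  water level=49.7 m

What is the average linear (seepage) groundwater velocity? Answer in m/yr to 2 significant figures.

2.1 m/yr

With h = a·x + b·y + c and MW-1 as origin, the differences give:
  0·a + (-40)·b = +0.3
  (-25)·a + (-50)·b = +0.5
Eliminate b (×(-50) and ×(-40), subtract): -1000·a = 5.00 → a = ∂h/∂x = -0.005000
Back-substitute: b = ∂h/∂y = -0.007500.
|∇h| = √(-0.005000² + -0.007500²) = 0.009014
Seepage velocity v = K·i/n = 0.21 × 0.009014 / 0.33 = 0.005736 m/day = 2.095 m/yr.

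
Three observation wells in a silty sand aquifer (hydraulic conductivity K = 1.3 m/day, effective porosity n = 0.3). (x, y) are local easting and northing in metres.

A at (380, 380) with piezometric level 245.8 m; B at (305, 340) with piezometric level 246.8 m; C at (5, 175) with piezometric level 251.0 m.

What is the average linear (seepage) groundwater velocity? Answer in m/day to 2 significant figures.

Differences from A: to B (Δx, Δy, Δh) = (-75, -40, +1.0); to C = (-375, -205, +5.2).
Solve a·Δx + b·Δy = Δh: det = (-75)·(-205) − (-375)·(-40) = 375.
∂h/∂x = [(+1.0)·(-205) − (+5.2)·(-40)] / 375 = +0.008000
∂h/∂y = [(-75)·(+5.2) − (-375)·(+1.0)] / 375 = -0.04000
|∇h| = √(0.008000² + -0.04000²) = 0.04079
Seepage velocity v = K·i/n = 1.3 × 0.04079 / 0.3 = 0.1768 m/day.

0.18 m/day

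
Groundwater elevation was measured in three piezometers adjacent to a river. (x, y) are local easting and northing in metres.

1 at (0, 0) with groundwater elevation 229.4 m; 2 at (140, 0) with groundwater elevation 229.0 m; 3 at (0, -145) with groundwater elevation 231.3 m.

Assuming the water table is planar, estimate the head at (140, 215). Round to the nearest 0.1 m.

226.2 m

∂h/∂x = (229.0 − 229.4) / (140 − 0) = -0.002857
∂h/∂y = (231.3 − 229.4) / (-145 − 0) = -0.01310
h(140, 215) = 229.4 + (-0.002857)·(140) + (-0.01310)·(215) = 229.4 -0.400 -2.817 = 226.183 m.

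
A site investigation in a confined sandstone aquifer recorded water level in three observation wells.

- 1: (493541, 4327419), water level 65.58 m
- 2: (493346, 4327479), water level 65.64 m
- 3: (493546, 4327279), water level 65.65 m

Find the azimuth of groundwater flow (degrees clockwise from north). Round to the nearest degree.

Differences from 1: to 2 (Δx, Δy, Δh) = (-195, 60, +0.06); to 3 = (5, -140, +0.07).
Solve a·Δx + b·Δy = Δh: det = (-195)·(-140) − 5·60 = 27000.
∂h/∂x = [(+0.06)·(-140) − (+0.07)·60] / 27000 = -0.0004667
∂h/∂y = [(-195)·(+0.07) − 5·(+0.06)] / 27000 = -0.0005167
Flow direction (−∇h) has components (+0.0004667 E, +0.0005167 N).
Azimuth = atan2(E, N) = atan2(+0.0004667, +0.0005167) = 42.1° ≈ 042°.

042°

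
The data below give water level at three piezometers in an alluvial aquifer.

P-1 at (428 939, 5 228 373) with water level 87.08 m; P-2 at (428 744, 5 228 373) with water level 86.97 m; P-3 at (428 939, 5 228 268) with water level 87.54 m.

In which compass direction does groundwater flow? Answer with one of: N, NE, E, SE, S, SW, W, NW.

∂h/∂x = (86.97 − 87.08) / (428744 − 428939) = +0.0005641
∂h/∂y = (87.54 − 87.08) / (5228268 − 5228373) = -0.004381
Flow = −∇h = (-0.0005641 east, +0.004381 north), which points north.

N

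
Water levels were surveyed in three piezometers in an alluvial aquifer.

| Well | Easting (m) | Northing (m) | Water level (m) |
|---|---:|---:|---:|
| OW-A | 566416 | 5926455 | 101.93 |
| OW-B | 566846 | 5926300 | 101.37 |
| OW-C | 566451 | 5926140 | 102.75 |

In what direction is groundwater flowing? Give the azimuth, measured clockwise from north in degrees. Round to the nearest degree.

039°

With h = a·x + b·y + c and OW-A as origin, the differences give:
  430·a + (-155)·b = -0.56
  35·a + (-315)·b = +0.82
Eliminate b (×(-315) and ×(-155), subtract): -130025·a = 303.500 → a = ∂h/∂x = -0.002334
Back-substitute: b = ∂h/∂y = -0.002863.
Flow direction (−∇h) has components (+0.002334 E, +0.002863 N).
Azimuth = atan2(E, N) = atan2(+0.002334, +0.002863) = 39.2° ≈ 039°.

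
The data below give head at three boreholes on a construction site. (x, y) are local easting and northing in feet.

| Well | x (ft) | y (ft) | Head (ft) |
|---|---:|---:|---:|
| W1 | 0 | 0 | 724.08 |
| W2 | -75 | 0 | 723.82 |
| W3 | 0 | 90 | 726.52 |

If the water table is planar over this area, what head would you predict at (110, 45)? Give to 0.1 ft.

725.7 ft

∂h/∂x = (723.82 − 724.08) / (-75 − 0) = +0.003467
∂h/∂y = (726.52 − 724.08) / (90 − 0) = +0.02711
h(110, 45) = 724.08 + (+0.003467)·(110) + (+0.02711)·(45) = 724.08 +0.381 +1.220 = 725.681 ft.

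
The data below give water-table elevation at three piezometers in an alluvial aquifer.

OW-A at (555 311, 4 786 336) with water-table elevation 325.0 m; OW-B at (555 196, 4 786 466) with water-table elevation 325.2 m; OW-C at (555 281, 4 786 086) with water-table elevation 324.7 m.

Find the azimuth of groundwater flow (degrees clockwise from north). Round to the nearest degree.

165°

Taking OW-A as reference: OW-B−OW-A = (-115, 130, +0.2); OW-C−OW-A = (-30, -250, -0.3).
Determinant of the coordinate differences = (-115)·(-250) − (-30)·130 = 32650.
∂h/∂x = [(+0.2)·(-250) − (-0.3)·130] / 32650 = -0.0003369
∂h/∂y = [(-115)·(-0.3) − (-30)·(+0.2)] / 32650 = +0.001240
Flow direction (−∇h) has components (+0.0003369 E, -0.001240 N).
Azimuth = atan2(E, N) = atan2(+0.0003369, -0.001240) = 164.8° ≈ 165°.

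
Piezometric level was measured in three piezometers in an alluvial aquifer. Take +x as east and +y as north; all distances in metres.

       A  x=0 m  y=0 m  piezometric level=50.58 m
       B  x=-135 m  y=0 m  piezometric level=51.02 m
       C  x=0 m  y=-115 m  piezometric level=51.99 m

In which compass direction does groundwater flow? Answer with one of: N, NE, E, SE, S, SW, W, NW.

∂h/∂x = (51.02 − 50.58) / (-135 − 0) = -0.003259
∂h/∂y = (51.99 − 50.58) / (-115 − 0) = -0.01226
Flow = −∇h = (+0.003259 east, +0.01226 north), which points north.

N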